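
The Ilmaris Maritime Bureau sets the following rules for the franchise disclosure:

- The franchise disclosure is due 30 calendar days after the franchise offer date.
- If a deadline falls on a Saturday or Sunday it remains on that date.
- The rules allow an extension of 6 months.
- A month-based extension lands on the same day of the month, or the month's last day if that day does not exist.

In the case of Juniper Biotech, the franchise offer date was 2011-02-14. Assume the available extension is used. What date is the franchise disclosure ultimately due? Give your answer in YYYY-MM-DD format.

Trigger date 2011-02-14 + 30 calendar days = 2011-03-16.
2011-03-16 is a Wednesday; no weekend or holiday adjustment applies.
Add 6 months to 2011-03-16: 2011-09-16.
No adjustment is made for weekends or holidays, so 2011-09-16 stands.
The final due date is 2011-09-16.

2011-09-16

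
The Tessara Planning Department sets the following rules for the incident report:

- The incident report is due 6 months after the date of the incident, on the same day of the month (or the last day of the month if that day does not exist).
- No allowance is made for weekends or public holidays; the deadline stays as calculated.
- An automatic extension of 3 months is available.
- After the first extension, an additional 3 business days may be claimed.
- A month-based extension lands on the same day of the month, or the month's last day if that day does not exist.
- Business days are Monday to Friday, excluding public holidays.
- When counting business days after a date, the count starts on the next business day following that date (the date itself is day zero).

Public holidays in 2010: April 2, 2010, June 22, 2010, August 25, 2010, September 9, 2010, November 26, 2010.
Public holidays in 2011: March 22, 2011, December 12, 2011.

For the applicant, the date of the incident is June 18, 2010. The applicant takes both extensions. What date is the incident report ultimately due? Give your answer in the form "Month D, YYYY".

6 months after June 18, 2010, on the same day of the month, is December 18, 2010.
No adjustment is made for weekends or holidays, so December 18, 2010 stands.
Add 3 months to December 18, 2010: March 18, 2011.
No adjustment is made for weekends or holidays, so March 18, 2011 stands.
Counting 3 further business days from March 18, 2011 reaches March 24, 2011.
March 24, 2011 is a Thursday; no weekend or holiday adjustment applies.
The final due date is March 24, 2011.

March 24, 2011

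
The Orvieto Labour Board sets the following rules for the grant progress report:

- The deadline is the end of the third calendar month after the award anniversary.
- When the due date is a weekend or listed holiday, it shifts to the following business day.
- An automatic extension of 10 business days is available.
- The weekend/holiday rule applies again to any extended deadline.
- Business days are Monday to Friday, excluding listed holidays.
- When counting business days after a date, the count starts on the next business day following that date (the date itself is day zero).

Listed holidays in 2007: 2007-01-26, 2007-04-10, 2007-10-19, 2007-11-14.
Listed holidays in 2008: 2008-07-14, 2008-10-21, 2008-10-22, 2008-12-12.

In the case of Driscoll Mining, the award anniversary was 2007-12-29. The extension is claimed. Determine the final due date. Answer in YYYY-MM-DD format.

2008-04-14

3 months after 2007-12-29 is March 2008; that month ends on 2008-03-31.
2008-03-31 falls on a Monday, which is a business day, so no adjustment is needed.
The 10-business-day extension runs from 2008-03-31 to 2008-04-14.
2008-04-14 is a Monday and not a listed holiday, so it stands.
Final deadline: 2008-04-14.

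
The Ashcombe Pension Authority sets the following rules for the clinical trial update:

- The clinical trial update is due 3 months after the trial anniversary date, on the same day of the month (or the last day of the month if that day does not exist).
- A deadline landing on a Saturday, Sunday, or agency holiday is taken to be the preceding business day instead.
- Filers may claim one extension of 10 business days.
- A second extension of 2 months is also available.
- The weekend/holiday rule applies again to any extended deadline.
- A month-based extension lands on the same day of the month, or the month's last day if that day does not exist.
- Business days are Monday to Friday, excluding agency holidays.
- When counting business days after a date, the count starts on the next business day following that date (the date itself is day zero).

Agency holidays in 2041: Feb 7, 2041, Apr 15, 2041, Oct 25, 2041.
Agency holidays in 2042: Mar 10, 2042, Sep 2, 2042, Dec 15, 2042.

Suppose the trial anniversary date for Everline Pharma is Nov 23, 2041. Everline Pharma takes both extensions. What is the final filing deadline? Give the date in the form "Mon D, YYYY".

Moving 3 months forward from Nov 23, 2041 on the corresponding day gives Feb 23, 2042.
Feb 23, 2042 falls on a Sunday. Rolling to the preceding business day gives Feb 21, 2042, a Friday.
The 10-business-day extension runs from Feb 21, 2042 to Mar 7, 2042.
Mar 7, 2042 falls on a Friday, which is a business day, so no adjustment is needed.
Add 2 months to Mar 7, 2042: May 7, 2042.
May 7, 2042 (Wednesday) is already a business day.
The final due date is May 7, 2042.

May 7, 2042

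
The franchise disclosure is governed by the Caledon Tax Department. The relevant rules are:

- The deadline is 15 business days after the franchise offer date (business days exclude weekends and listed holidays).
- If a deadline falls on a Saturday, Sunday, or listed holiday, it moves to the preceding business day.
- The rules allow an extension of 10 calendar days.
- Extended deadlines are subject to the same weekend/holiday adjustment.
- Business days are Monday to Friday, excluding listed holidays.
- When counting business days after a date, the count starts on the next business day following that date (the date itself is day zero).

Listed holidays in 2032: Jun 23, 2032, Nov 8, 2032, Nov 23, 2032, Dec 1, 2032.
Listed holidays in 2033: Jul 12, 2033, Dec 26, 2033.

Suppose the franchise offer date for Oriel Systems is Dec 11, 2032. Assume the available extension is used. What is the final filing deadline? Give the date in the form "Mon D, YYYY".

Starting the day after Dec 11, 2032 and counting 15 business days lands on Dec 31, 2032.
Dec 31, 2032 (Friday) is already a business day.
The 10-calendar-day extension moves the deadline from Dec 31, 2032 to Jan 10, 2033.
Jan 10, 2033 falls on a Monday, which is a business day, so no adjustment is needed.
Final deadline: Jan 10, 2033.

Jan 10, 2033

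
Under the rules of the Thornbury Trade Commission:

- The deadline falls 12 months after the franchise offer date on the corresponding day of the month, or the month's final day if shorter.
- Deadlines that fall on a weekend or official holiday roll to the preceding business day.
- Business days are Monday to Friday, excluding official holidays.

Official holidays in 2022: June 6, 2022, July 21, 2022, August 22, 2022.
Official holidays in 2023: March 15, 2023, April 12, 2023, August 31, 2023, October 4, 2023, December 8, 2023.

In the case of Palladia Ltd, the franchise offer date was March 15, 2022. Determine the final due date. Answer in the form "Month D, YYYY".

March 14, 2023

12 months after March 15, 2022, on the same day of the month, is March 15, 2023.
March 15, 2023 is a listed holiday; the preceding business day is March 14, 2023 (Tuesday).
So the filing is due March 14, 2023.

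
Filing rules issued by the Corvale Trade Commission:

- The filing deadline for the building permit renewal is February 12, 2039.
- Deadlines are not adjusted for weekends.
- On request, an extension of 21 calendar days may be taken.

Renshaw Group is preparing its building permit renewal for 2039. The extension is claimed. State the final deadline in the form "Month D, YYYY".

March 5, 2039

The stated deadline is February 12, 2039.
No adjustment is made for weekends or holidays, so February 12, 2039 stands.
Applying the 21-calendar-day extension: February 12, 2039 + 21 days = March 5, 2039.
No adjustment is made for weekends or holidays, so March 5, 2039 stands.
Final deadline: March 5, 2039.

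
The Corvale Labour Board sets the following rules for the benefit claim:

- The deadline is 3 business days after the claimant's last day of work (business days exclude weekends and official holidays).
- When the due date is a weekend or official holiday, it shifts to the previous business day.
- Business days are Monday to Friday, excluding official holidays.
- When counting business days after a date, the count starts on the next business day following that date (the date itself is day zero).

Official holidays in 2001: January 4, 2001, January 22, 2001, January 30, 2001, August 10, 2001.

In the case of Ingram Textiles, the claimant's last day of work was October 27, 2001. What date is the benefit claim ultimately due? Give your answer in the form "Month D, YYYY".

October 31, 2001

3 business days after October 27, 2001, excluding weekends and holidays, is October 31, 2001.
October 31, 2001 falls on a Wednesday, which is a business day, so no adjustment is needed.
So the filing is due October 31, 2001.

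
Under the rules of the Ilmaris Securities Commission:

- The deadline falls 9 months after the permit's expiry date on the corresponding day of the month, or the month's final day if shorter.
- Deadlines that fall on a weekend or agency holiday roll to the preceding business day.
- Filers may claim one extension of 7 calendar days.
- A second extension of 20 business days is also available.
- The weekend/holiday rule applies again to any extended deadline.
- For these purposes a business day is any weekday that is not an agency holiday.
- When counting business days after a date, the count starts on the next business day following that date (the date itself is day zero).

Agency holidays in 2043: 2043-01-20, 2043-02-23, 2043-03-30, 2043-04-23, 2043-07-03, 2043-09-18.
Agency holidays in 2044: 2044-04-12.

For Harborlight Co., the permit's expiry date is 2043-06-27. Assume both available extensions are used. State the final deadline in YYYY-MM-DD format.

9 months from 2043-06-27 is 2044-03-27.
2044-03-27 is a Sunday, so it moves to the preceding business day, 2044-03-25 (Friday).
Applying the 7-calendar-day extension: 2044-03-25 + 7 days = 2044-04-01.
2044-04-01 (Friday) is already a business day.
The 20-business-day extension runs from 2044-04-01 to 2044-05-02.
2044-05-02 (Monday) is already a business day.
Final deadline: 2044-05-02.

2044-05-02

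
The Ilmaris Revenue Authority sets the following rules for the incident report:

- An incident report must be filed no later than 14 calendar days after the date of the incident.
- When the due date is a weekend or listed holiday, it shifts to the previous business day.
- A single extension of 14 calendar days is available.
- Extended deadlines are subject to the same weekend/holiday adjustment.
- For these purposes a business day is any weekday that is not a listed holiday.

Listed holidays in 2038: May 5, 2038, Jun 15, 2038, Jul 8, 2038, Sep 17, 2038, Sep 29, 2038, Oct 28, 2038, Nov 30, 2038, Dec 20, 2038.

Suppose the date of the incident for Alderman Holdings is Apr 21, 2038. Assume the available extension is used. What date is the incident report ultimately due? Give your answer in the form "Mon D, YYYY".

From Apr 21, 2038, 14 calendar days later is May 5, 2038.
May 5, 2038 is a listed holiday; the preceding business day is May 4, 2038 (Tuesday).
With the 14-day extension, May 4, 2038 becomes May 18, 2038.
Since May 18, 2038 is a Tuesday and not a holiday, the date is unchanged.
So the filing is due May 18, 2038.

May 18, 2038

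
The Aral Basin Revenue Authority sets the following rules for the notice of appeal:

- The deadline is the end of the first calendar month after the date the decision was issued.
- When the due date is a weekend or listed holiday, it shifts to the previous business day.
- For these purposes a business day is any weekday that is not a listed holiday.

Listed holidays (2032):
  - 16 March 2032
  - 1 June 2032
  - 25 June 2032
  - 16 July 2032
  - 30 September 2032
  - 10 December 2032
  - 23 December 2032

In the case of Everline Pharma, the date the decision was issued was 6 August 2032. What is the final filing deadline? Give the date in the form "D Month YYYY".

1 month after 6 August 2032 falls in September 2032; the last day of that month is 30 September 2032.
30 September 2032 is a listed holiday; the preceding business day is 29 September 2032 (Wednesday).
The final due date is 29 September 2032.

29 September 2032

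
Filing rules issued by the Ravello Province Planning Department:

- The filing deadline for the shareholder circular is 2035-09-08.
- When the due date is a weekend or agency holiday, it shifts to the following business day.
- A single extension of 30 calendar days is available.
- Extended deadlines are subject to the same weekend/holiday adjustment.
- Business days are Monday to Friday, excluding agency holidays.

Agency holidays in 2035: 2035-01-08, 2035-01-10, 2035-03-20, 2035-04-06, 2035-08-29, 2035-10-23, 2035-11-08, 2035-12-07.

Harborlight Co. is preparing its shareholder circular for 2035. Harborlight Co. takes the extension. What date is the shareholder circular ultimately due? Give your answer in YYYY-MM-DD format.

The statutory due date is 2035-09-08.
2035-09-08 falls on a Saturday. Rolling to the next business day gives 2035-09-10, a Monday.
Add the 30 calendar-day extension to 2035-09-10: 2035-10-10.
Since 2035-10-10 is a Wednesday and not a holiday, the date is unchanged.
The final due date is 2035-10-10.

2035-10-10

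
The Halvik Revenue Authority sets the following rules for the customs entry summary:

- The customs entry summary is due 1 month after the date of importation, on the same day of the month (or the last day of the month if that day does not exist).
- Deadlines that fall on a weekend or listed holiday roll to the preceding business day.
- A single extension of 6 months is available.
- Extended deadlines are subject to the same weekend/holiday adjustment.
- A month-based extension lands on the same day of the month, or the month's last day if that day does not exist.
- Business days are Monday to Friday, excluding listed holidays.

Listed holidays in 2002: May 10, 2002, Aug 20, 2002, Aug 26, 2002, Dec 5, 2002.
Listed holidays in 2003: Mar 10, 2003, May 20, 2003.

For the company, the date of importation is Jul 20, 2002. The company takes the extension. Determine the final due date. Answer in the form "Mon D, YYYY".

Feb 19, 2003

1 month after Jul 20, 2002, on the same day of the month, is Aug 20, 2002.
Aug 20, 2002 is a listed holiday; the preceding business day is Aug 19, 2002 (Monday).
Applying the 6 months extension: 6 months after Aug 19, 2002 is Feb 19, 2003.
Since Feb 19, 2003 is a Wednesday and not a holiday, the date is unchanged.
Deadline: Feb 19, 2003.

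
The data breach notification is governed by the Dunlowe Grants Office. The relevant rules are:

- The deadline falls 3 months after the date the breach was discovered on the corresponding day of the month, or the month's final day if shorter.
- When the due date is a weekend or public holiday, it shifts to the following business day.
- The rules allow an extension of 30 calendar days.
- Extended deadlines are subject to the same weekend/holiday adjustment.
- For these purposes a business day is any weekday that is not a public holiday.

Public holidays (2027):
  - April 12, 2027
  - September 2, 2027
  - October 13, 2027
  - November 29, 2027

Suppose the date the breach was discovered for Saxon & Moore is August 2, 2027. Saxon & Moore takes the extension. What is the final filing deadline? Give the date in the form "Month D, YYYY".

3 months from August 2, 2027 is November 2, 2027.
November 2, 2027 (Tuesday) is already a business day.
With the 30-day extension, November 2, 2027 becomes December 2, 2027.
Since December 2, 2027 is a Thursday and not a holiday, the date is unchanged.
The final due date is December 2, 2027.

December 2, 2027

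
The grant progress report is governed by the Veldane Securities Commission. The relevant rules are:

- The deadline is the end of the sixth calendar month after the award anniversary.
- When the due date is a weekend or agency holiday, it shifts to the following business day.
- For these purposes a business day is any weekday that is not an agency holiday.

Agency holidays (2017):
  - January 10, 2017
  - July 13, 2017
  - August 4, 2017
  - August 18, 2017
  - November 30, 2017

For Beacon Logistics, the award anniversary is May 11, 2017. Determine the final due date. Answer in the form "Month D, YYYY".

December 1, 2017

The sixth month after May 11, 2017 is November 2017, whose last day is November 30, 2017.
November 30, 2017 is a listed holiday, so it moves to the next business day, December 1, 2017 (Friday).
Deadline: December 1, 2017.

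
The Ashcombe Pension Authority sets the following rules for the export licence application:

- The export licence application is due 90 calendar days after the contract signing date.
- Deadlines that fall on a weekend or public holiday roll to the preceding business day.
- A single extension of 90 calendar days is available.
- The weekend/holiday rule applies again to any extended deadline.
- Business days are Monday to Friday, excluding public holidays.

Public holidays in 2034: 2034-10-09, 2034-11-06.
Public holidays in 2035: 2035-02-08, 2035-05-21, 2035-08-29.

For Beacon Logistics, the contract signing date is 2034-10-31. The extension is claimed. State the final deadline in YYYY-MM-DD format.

2035-04-27

90 calendar days after 2034-10-31 is 2035-01-29.
2035-01-29 (Monday) is already a business day.
Applying the 90-calendar-day extension: 2035-01-29 + 90 days = 2035-04-29.
2035-04-29 falls on a Sunday. Rolling to the preceding business day gives 2035-04-27, a Friday.
The final due date is 2035-04-27.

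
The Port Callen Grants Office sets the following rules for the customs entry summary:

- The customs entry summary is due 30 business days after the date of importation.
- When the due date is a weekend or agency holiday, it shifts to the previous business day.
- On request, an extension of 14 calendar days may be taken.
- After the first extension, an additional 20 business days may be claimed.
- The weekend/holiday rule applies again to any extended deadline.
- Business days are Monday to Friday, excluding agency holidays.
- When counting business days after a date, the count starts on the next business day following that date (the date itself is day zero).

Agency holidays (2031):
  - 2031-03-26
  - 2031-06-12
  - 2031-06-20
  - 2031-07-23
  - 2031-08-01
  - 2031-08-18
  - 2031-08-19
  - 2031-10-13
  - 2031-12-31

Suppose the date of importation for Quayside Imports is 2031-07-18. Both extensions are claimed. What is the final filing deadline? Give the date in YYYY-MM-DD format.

Counting 30 business days after 2031-07-18 (skipping weekends and listed holidays) reaches 2031-09-04.
2031-09-04 (Thursday) is already a business day.
The 14-calendar-day extension moves the deadline from 2031-09-04 to 2031-09-18.
2031-09-18 is a Thursday and not a listed holiday, so it stands.
The 20-business-day extension runs from 2031-09-18 to 2031-10-17.
Since 2031-10-17 is a Friday and not a holiday, the date is unchanged.
Deadline: 2031-10-17.

2031-10-17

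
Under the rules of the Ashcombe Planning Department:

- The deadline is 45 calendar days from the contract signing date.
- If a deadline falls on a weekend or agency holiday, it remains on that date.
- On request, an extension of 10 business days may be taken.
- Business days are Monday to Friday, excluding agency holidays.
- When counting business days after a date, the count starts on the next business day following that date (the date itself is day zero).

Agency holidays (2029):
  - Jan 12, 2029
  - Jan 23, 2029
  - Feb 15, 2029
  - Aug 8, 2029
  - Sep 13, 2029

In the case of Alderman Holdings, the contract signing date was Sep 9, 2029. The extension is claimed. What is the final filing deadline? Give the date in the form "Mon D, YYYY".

From Sep 9, 2029, 45 calendar days later is Oct 24, 2029.
No adjustment is made for weekends or holidays, so Oct 24, 2029 stands.
The 10-business-day extension runs from Oct 24, 2029 to Nov 7, 2029.
Nov 7, 2029 is a Wednesday; no weekend or holiday adjustment applies.
Final deadline: Nov 7, 2029.

Nov 7, 2029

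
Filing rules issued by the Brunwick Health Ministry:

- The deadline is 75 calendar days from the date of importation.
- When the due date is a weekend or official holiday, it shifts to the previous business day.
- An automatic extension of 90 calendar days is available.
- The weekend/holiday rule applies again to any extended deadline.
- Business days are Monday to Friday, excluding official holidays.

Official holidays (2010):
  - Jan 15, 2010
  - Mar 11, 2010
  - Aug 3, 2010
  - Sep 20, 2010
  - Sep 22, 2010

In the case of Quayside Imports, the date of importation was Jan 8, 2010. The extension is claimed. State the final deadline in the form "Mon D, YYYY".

Jun 22, 2010

Adding 75 calendar days to Jan 8, 2010 gives Mar 24, 2010.
Mar 24, 2010 falls on a Wednesday, which is a business day, so no adjustment is needed.
With the 90-day extension, Mar 24, 2010 becomes Jun 22, 2010.
Since Jun 22, 2010 is a Tuesday and not a holiday, the date is unchanged.
Final deadline: Jun 22, 2010.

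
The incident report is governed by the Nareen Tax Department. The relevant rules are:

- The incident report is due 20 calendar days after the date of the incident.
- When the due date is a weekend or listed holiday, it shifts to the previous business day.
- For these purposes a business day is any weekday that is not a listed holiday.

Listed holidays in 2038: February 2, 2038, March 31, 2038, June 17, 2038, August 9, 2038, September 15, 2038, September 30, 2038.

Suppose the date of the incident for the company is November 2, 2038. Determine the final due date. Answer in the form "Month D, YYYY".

Trigger date November 2, 2038 + 20 calendar days = November 22, 2038.
November 22, 2038 is a Monday and not a listed holiday, so it stands.
So the filing is due November 22, 2038.

November 22, 2038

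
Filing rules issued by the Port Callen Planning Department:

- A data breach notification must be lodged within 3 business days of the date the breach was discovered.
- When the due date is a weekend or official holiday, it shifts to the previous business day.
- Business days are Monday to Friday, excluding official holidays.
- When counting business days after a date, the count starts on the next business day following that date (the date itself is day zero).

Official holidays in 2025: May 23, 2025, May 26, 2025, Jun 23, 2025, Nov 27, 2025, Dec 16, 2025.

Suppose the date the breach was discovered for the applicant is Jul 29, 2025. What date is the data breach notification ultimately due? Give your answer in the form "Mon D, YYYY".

Aug 1, 2025

Counting 3 business days after Jul 29, 2025 (skipping weekends and listed holidays) reaches Aug 1, 2025.
Aug 1, 2025 is a Friday and not a listed holiday, so it stands.
So the filing is due Aug 1, 2025.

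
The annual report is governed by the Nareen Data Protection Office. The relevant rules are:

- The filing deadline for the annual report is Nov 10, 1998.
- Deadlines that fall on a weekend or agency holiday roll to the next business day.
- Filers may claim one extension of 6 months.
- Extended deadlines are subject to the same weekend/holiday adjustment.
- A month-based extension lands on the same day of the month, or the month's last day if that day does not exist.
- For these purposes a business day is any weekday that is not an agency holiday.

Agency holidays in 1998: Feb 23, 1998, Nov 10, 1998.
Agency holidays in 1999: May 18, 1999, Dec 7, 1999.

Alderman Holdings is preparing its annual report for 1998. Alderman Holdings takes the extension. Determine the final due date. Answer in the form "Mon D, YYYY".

Start from the fixed due date, Nov 10, 1998.
Nov 10, 1998 is a listed holiday; the next business day is Nov 11, 1998 (Wednesday).
Add 6 months to Nov 11, 1998: May 11, 1999.
May 11, 1999 falls on a Tuesday, which is a business day, so no adjustment is needed.
The final due date is May 11, 1999.

May 11, 1999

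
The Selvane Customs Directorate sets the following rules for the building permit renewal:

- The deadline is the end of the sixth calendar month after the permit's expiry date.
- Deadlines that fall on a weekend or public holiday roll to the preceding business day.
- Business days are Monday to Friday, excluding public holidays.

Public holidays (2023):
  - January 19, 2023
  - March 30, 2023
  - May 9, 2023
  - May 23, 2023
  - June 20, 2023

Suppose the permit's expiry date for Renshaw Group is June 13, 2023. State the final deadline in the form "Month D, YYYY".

6 months after June 13, 2023 falls in December 2023; the last day of that month is December 31, 2023.
December 31, 2023 falls on a Sunday. Rolling to the preceding business day gives December 29, 2023, a Friday.
The final due date is December 29, 2023.

December 29, 2023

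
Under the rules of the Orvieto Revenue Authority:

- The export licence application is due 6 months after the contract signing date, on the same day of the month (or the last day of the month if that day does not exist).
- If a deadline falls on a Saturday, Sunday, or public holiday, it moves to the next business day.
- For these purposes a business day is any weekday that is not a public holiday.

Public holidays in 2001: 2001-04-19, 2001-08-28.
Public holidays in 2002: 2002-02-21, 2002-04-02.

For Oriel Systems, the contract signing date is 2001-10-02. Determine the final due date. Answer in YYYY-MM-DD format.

2002-04-03

Moving 6 months forward from 2001-10-02 on the corresponding day gives 2002-04-02.
2002-04-02 is a listed holiday; the next business day is 2002-04-03 (Wednesday).
Deadline: 2002-04-03.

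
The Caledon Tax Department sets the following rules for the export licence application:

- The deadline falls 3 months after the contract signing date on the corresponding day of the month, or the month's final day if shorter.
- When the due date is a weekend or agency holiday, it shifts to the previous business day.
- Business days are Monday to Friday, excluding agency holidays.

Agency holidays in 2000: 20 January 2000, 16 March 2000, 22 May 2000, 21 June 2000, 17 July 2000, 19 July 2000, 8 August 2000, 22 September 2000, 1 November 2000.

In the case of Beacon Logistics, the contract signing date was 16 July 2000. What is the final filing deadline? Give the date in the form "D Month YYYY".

16 October 2000

3 months from 16 July 2000 is 16 October 2000.
16 October 2000 falls on a Monday, which is a business day, so no adjustment is needed.
Deadline: 16 October 2000.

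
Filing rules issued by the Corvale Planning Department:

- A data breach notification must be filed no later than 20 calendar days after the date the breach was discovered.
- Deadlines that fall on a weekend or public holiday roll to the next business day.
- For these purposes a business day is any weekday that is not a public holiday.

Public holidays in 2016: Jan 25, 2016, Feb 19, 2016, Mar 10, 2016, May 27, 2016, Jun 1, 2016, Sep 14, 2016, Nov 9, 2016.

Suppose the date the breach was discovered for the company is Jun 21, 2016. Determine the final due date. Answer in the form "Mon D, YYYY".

Jul 11, 2016

Adding 20 calendar days to Jun 21, 2016 gives Jul 11, 2016.
Jul 11, 2016 (Monday) is already a business day.
Final deadline: Jul 11, 2016.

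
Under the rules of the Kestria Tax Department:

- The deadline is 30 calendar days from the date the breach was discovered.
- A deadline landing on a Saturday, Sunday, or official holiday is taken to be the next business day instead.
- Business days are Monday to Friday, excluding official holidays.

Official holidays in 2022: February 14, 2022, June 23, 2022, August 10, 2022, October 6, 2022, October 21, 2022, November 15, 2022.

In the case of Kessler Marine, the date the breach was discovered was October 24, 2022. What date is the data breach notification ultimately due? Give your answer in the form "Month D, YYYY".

November 23, 2022

Adding 30 calendar days to October 24, 2022 gives November 23, 2022.
Since November 23, 2022 is a Wednesday and not a holiday, the date is unchanged.
Deadline: November 23, 2022.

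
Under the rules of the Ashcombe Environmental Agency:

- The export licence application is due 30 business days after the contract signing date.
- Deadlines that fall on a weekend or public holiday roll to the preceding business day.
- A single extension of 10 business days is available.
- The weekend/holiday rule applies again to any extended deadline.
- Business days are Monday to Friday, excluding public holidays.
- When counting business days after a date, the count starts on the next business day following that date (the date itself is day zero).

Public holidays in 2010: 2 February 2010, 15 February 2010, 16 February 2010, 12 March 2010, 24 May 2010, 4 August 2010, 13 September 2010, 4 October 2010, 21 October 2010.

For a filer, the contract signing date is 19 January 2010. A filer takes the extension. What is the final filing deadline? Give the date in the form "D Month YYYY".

22 March 2010

30 business days after 19 January 2010, excluding weekends and holidays, is 5 March 2010.
5 March 2010 falls on a Friday, which is a business day, so no adjustment is needed.
The 10-business-day extension runs from 5 March 2010 to 22 March 2010.
22 March 2010 falls on a Monday, which is a business day, so no adjustment is needed.
So the filing is due 22 March 2010.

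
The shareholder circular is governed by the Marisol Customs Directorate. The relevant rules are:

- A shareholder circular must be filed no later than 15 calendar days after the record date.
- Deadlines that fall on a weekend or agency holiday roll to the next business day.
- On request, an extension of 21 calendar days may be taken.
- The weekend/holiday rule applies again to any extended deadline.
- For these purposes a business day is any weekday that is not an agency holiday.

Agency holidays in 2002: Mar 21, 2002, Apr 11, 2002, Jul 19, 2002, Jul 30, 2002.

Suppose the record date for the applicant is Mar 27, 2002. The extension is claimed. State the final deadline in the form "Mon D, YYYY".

15 calendar days after Mar 27, 2002 is Apr 11, 2002.
Apr 11, 2002 falls on a listed holiday. Rolling to the next business day gives Apr 12, 2002, a Friday.
Add the 21 calendar-day extension to Apr 12, 2002: May 3, 2002.
May 3, 2002 is a Friday and not a listed holiday, so it stands.
The final due date is May 3, 2002.

May 3, 2002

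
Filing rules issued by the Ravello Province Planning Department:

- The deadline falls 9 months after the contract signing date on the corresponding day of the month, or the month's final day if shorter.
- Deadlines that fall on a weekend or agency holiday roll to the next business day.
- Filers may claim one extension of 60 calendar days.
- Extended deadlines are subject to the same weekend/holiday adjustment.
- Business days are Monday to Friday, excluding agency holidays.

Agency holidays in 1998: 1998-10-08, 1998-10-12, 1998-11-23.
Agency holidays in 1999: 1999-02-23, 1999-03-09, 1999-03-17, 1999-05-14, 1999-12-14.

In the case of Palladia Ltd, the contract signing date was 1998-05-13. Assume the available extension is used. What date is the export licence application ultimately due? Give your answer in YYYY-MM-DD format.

1999-04-16

Moving 9 months forward from 1998-05-13 on the corresponding day gives 1999-02-13.
Because 1999-02-13 is a Saturday, the deadline becomes 1999-02-15 (Monday).
Applying the 60-calendar-day extension: 1999-02-15 + 60 days = 1999-04-16.
Since 1999-04-16 is a Friday and not a holiday, the date is unchanged.
Deadline: 1999-04-16.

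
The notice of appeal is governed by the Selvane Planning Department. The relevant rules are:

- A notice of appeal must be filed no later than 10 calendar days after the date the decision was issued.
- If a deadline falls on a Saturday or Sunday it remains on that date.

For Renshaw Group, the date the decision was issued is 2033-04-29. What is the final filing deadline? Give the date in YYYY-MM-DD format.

2033-05-09

Adding 10 calendar days to 2033-04-29 gives 2033-05-09.
2033-05-09 falls on a Monday. The rules make no weekend/holiday allowance, so it remains 2033-05-09.
So the filing is due 2033-05-09.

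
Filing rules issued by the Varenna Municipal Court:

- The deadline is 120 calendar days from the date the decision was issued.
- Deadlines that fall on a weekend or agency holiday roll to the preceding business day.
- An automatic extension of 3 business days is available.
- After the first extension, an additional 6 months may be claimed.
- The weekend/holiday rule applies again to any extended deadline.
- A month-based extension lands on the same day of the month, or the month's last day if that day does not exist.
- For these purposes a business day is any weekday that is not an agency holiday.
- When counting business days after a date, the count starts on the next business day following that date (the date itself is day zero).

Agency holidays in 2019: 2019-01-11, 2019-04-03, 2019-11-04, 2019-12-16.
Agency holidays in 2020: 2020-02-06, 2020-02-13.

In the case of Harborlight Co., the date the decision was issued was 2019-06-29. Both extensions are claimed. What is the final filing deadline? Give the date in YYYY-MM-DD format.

2020-04-30

From 2019-06-29, 120 calendar days later is 2019-10-27.
2019-10-27 is a Sunday; the preceding business day is 2019-10-25 (Friday).
Applying the 3-business-day extension: 3 business days after 2019-10-25 is 2019-10-30.
2019-10-30 falls on a Wednesday, which is a business day, so no adjustment is needed.
The 6 months extension carries 2019-10-30 to 2020-04-30.
2020-04-30 (Thursday) is already a business day.
Final deadline: 2020-04-30.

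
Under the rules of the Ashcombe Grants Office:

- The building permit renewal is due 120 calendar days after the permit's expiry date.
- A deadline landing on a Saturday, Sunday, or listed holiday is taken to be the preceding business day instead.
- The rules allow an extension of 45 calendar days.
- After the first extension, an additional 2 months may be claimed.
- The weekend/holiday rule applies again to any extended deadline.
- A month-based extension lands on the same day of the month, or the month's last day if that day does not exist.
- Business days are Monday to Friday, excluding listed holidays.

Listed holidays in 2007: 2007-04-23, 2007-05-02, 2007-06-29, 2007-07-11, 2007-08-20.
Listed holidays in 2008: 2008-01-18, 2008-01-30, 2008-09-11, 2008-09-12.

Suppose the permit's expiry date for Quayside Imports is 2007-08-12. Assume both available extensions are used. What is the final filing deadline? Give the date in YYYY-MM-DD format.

Trigger date 2007-08-12 + 120 calendar days = 2007-12-10.
2007-12-10 (Monday) is already a business day.
The 45-calendar-day extension moves the deadline from 2007-12-10 to 2008-01-24.
Since 2008-01-24 is a Thursday and not a holiday, the date is unchanged.
The 2 months extension carries 2008-01-24 to 2008-03-24.
2008-03-24 falls on a Monday, which is a business day, so no adjustment is needed.
So the filing is due 2008-03-24.

2008-03-24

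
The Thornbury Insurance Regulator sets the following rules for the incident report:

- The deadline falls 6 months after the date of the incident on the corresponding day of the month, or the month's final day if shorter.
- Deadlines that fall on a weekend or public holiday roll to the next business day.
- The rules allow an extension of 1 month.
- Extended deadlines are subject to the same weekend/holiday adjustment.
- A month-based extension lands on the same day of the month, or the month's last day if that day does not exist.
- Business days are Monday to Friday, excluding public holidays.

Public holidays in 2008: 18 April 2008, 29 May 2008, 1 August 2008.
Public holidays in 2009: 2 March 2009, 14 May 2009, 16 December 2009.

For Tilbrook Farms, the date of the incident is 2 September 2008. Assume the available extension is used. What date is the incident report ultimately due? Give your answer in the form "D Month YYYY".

3 April 2009

6 months after 2 September 2008, on the same day of the month, is 2 March 2009.
Because 2 March 2009 is a listed holiday, the deadline becomes 3 March 2009 (Tuesday).
Applying the 1 month extension: 1 month after 3 March 2009 is 3 April 2009.
3 April 2009 falls on a Friday, which is a business day, so no adjustment is needed.
So the filing is due 3 April 2009.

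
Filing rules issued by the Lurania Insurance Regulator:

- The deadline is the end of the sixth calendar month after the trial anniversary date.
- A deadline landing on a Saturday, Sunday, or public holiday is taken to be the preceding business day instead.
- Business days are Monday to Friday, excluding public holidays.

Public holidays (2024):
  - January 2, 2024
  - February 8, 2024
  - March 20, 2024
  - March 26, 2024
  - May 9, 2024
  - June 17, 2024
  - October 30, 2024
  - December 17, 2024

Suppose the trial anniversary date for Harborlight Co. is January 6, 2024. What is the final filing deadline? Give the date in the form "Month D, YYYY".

The sixth month after January 6, 2024 is July 2024, whose last day is July 31, 2024.
July 31, 2024 is a Wednesday and not a listed holiday, so it stands.
The final due date is July 31, 2024.

July 31, 2024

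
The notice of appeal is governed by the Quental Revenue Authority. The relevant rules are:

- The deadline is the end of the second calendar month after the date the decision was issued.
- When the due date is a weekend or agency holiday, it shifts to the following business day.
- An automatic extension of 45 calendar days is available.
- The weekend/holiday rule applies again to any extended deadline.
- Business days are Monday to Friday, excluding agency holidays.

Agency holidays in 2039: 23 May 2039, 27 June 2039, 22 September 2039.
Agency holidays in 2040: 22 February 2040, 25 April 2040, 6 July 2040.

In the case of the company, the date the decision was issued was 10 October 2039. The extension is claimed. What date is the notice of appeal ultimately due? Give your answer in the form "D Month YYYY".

16 February 2040

The second month after 10 October 2039 is December 2039, whose last day is 31 December 2039.
31 December 2039 is a Saturday; the next business day is 2 January 2040 (Monday).
The 45-calendar-day extension moves the deadline from 2 January 2040 to 16 February 2040.
16 February 2040 is a Thursday and not a listed holiday, so it stands.
So the filing is due 16 February 2040.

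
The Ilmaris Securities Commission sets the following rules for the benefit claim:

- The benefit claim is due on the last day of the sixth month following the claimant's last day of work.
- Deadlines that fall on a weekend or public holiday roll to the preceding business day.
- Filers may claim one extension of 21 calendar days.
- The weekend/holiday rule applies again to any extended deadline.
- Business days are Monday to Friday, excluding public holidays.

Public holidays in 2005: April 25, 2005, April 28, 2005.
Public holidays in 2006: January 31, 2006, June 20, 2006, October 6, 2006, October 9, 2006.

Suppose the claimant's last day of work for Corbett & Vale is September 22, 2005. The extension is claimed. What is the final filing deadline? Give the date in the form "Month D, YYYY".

The sixth month after September 22, 2005 is March 2006, whose last day is March 31, 2006.
March 31, 2006 falls on a Friday, which is a business day, so no adjustment is needed.
With the 21-day extension, March 31, 2006 becomes April 21, 2006.
Since April 21, 2006 is a Friday and not a holiday, the date is unchanged.
So the filing is due April 21, 2006.

April 21, 2006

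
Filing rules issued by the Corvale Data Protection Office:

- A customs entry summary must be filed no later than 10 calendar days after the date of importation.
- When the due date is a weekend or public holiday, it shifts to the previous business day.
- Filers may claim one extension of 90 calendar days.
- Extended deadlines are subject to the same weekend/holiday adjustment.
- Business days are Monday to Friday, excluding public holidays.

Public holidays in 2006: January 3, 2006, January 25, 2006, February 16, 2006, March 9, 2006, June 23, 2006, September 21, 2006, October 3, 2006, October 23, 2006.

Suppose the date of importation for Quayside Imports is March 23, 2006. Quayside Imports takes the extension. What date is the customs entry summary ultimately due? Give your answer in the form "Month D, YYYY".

June 29, 2006

From March 23, 2006, 10 calendar days later is April 2, 2006.
Because April 2, 2006 is a Sunday, the deadline becomes March 31, 2006 (Friday).
The 90-calendar-day extension moves the deadline from March 31, 2006 to June 29, 2006.
June 29, 2006 (Thursday) is already a business day.
The final due date is June 29, 2006.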